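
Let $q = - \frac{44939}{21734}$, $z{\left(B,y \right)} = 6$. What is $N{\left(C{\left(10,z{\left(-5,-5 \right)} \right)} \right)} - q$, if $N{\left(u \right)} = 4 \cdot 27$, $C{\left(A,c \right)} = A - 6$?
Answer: $\frac{2392211}{21734} \approx 110.07$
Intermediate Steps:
$C{\left(A,c \right)} = -6 + A$
$N{\left(u \right)} = 108$
$q = - \frac{44939}{21734}$ ($q = \left(-44939\right) \frac{1}{21734} = - \frac{44939}{21734} \approx -2.0677$)
$N{\left(C{\left(10,z{\left(-5,-5 \right)} \right)} \right)} - q = 108 - - \frac{44939}{21734} = 108 + \frac{44939}{21734} = \frac{2392211}{21734}$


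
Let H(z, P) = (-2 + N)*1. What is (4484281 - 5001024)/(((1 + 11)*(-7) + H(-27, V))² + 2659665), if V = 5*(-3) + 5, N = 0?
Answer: -516743/2667061 ≈ -0.19375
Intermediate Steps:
V = -10 (V = -15 + 5 = -10)
H(z, P) = -2 (H(z, P) = (-2 + 0)*1 = -2*1 = -2)
(4484281 - 5001024)/(((1 + 11)*(-7) + H(-27, V))² + 2659665) = (4484281 - 5001024)/(((1 + 11)*(-7) - 2)² + 2659665) = -516743/((12*(-7) - 2)² + 2659665) = -516743/((-84 - 2)² + 2659665) = -516743/((-86)² + 2659665) = -516743/(7396 + 2659665) = -516743/2667061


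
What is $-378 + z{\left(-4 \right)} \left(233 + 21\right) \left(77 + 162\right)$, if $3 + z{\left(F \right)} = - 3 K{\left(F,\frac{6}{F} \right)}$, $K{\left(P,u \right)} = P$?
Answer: $545976$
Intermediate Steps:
$z{\left(F \right)} = -3 - 3 F$
$-378 + z{\left(-4 \right)} \left(233 + 21\right) \left(77 + 162\right) = -378 + \left(-3 - -12\right) \left(233 + 21\right) \left(77 + 162\right) = -378 + \left(-3 + 12\right) 254 \cdot 239 = -378 + 9 \cdot 60706 = -378 + 546354 = 545976$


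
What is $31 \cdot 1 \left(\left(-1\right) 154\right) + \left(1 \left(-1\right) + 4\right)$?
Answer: $-4771$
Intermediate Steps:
$31 \cdot 1 \left(\left(-1\right) 154\right) + \left(1 \left(-1\right) + 4\right) = 31 \left(-154\right) + \left(-1 + 4\right) = -4774 + 3 = -4771$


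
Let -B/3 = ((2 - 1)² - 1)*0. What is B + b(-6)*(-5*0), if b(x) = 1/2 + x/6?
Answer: 0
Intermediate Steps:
b(x) = ½ + x/6 (b(x) = 1*(½) + x*(⅙) = ½ + x/6)
B = 0 (B = -3*((2 - 1)² - 1)*0 = -3*(1² - 1)*0 = -3*(1 - 1)*0 = -0*0 = -3*0 = 0)
B + b(-6)*(-5*0) = 0 + (½ + (⅙)*(-6))*(-5*0) = 0 + (½ - 1)*0 = 0 - ½*0 = 0 + 0 = 0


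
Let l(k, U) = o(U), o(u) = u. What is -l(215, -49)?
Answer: 49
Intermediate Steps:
l(k, U) = U
-l(215, -49) = -1*(-49) = 49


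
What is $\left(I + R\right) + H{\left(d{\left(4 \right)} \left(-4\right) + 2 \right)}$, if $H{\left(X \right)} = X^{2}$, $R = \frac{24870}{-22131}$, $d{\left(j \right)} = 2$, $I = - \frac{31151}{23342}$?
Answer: $\frac{5775675517}{172193934} \approx 33.542$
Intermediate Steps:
$I = - \frac{31151}{23342}$ ($I = \left(-31151\right) \frac{1}{23342} = - \frac{31151}{23342} \approx -1.3345$)
$R = - \frac{8290}{7377}$ ($R = 24870 \left(- \frac{1}{22131}\right) = - \frac{8290}{7377} \approx -1.1238$)
$\left(I + R\right) + H{\left(d{\left(4 \right)} \left(-4\right) + 2 \right)} = \left(- \frac{31151}{23342} - \frac{8290}{7377}\right) + \left(2 \left(-4\right) + 2\right)^{2} = - \frac{423306107}{172193934} + \left(-8 + 2\right)^{2} = - \frac{423306107}{172193934} + \left(-6\right)^{2} = - \frac{423306107}{172193934} + 36 = \frac{5775675517}{172193934}$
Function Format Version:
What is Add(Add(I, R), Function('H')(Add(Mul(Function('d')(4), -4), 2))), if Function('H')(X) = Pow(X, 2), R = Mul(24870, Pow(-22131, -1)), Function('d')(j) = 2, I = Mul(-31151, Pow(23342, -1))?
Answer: Rational(5775675517, 172193934) ≈ 33.542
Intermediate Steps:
I = Rational(-31151, 23342) (I = Mul(-31151, Rational(1, 23342)) = Rational(-31151, 23342) ≈ -1.3345)
R = Rational(-8290, 7377) (R = Mul(24870, Rational(-1, 22131)) = Rational(-8290, 7377) ≈ -1.1238)
Add(Add(I, R), Function('H')(Add(Mul(Function('d')(4), -4), 2))) = Add(Add(Rational(-31151, 23342), Rational(-8290, 7377)), Pow(Add(Mul(2, -4), 2), 2)) = Add(Rational(-423306107, 172193934), Pow(Add(-8, 2), 2)) = Add(Rational(-423306107, 172193934), Pow(-6, 2)) = Add(Rational(-423306107, 172193934), 36) = Rational(5775675517, 172193934)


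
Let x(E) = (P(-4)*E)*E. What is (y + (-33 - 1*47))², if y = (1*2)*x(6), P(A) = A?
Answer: 135424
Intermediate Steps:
x(E) = -4*E² (x(E) = (-4*E)*E = -4*E²)
y = -288 (y = (1*2)*(-4*6²) = 2*(-4*36) = 2*(-144) = -288)
(y + (-33 - 1*47))² = (-288 + (-33 - 1*47))² = (-288 + (-33 - 47))² = (-288 - 80)² = (-368)² = 135424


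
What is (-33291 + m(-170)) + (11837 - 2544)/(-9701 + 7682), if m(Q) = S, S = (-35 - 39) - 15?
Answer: -67403513/2019 ≈ -33385.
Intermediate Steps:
S = -89 (S = -74 - 15 = -89)
m(Q) = -89
(-33291 + m(-170)) + (11837 - 2544)/(-9701 + 7682) = (-33291 - 89) + (11837 - 2544)/(-9701 + 7682) = -33380 + 9293/(-2019) = -33380 + 9293*(-1/2019) = -33380 - 9293/2019 = -67403513/2019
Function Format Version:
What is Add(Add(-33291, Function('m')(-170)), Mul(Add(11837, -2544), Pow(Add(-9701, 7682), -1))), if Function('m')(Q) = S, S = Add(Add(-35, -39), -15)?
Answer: Rational(-67403513, 2019) ≈ -33385.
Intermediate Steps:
S = -89 (S = Add(-74, -15) = -89)
Function('m')(Q) = -89
Add(Add(-33291, Function('m')(-170)), Mul(Add(11837, -2544), Pow(Add(-9701, 7682), -1))) = Add(Add(-33291, -89), Mul(Add(11837, -2544), Pow(Add(-9701, 7682), -1))) = Add(-33380, Mul(9293, Pow(-2019, -1))) = Add(-33380, Mul(9293, Rational(-1, 2019))) = Add(-33380, Rational(-9293, 2019)) = Rational(-67403513, 2019)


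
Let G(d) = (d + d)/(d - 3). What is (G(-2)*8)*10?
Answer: 64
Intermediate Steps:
G(d) = 2*d/(-3 + d) (G(d) = (2*d)/(-3 + d) = 2*d/(-3 + d))
(G(-2)*8)*10 = ((2*(-2)/(-3 - 2))*8)*10 = ((2*(-2)/(-5))*8)*10 = ((2*(-2)*(-1/5))*8)*10 = ((4/5)*8)*10 = (32/5)*10 = 64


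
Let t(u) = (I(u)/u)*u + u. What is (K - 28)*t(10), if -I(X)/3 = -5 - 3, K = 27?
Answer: -34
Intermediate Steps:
I(X) = 24 (I(X) = -3*(-5 - 3) = -3*(-8) = 24)
t(u) = 24 + u (t(u) = (24/u)*u + u = 24 + u)
(K - 28)*t(10) = (27 - 28)*(24 + 10) = -1*34 = -34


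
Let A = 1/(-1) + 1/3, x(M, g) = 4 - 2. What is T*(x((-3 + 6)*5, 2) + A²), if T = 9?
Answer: 22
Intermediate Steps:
x(M, g) = 2
A = -⅔ (A = 1*(-1) + 1*(⅓) = -1 + ⅓ = -⅔ ≈ -0.66667)
T*(x((-3 + 6)*5, 2) + A²) = 9*(2 + (-⅔)²) = 9*(2 + 4/9) = 9*(22/9) = 22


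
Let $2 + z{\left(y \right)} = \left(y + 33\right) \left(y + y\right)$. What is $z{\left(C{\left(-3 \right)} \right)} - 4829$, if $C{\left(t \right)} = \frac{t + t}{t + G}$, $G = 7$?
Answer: $- \frac{9851}{2} \approx -4925.5$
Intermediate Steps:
$C{\left(t \right)} = \frac{2 t}{7 + t}$ ($C{\left(t \right)} = \frac{t + t}{t + 7} = \frac{2 t}{7 + t}$)
$z{\left(y \right)} = -2 + 2 y \left(33 + y\right)$ ($z{\left(y \right)} = -2 + \left(y + 33\right) \left(y + y\right) = -2 + \left(33 + y\right) 2 y = -2 + 2 y \left(33 + y\right)$)
$z{\left(C{\left(-3 \right)} \right)} - 4829 = \left(-2 + 2 \left(2 \left(-3\right) \frac{1}{7 - 3}\right)^{2} + 66 \cdot 2 \left(-3\right) \frac{1}{7 - 3}\right) - 4829 = \left(-2 + 2 \left(2 \left(-3\right) \frac{1}{4}\right)^{2} + 66 \cdot 2 \left(-3\right) \frac{1}{4}\right) - 4829 = \left(-2 + 2 \left(- \frac{3}{2}\right)^{2} + 66 \left(- \frac{3}{2}\right)\right) - 4829 = \left(-2 + 2 \cdot \frac{9}{4} - 99\right) - 4829 = \left(-2 + \frac{9}{2} - 99\right) - 4829 = - \frac{193}{2} - 4829 = - \frac{9851}{2}$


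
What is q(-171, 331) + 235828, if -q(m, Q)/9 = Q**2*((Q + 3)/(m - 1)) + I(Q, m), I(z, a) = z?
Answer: 184695197/86 ≈ 2.1476e+6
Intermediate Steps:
q(m, Q) = -9*Q - 9*Q**2*(3 + Q)/(-1 + m) (q(m, Q) = -9*(Q**2*((Q + 3)/(m - 1)) + Q) = -9*(Q**2*((3 + Q)/(-1 + m)) + Q) = -9*(Q**2*(3 + Q)/(-1 + m) + Q) = -9*(Q + Q**2*(3 + Q)/(-1 + m)) = -9*Q - 9*Q**2*(3 + Q)/(-1 + m))
q(-171, 331) + 235828 = 9*331*(1 - 1*(-171) - 1*331**2 - 3*331)/(-1 - 171) + 235828 = 9*331*(1 + 171 - 1*109561 - 993)/(-172) + 235828 = 9*331*(-1/172)*(1 + 171 - 109561 - 993) + 235828 = 9*331*(-1/172)*(-110382) + 235828 = 164413989/86 + 235828 = 184695197/86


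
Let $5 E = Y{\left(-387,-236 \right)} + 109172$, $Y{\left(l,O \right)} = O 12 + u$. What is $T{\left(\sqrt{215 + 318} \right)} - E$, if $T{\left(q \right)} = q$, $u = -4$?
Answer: $- \frac{106336}{5} + \sqrt{533} \approx -21244.0$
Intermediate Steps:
$Y{\left(l,O \right)} = -4 + 12 O$ ($Y{\left(l,O \right)} = O 12 - 4 = 12 O - 4 = -4 + 12 O$)
$E = \frac{106336}{5}$ ($E = \frac{\left(-4 + 12 \left(-236\right)\right) + 109172}{5} = \frac{\left(-4 - 2832\right) + 109172}{5} = \frac{-2836 + 109172}{5} = \frac{1}{5} \cdot 106336 = \frac{106336}{5} \approx 21267.0$)
$T{\left(\sqrt{215 + 318} \right)} - E = \sqrt{215 + 318} - \frac{106336}{5} = \sqrt{533} - \frac{106336}{5} = - \frac{106336}{5} + \sqrt{533}$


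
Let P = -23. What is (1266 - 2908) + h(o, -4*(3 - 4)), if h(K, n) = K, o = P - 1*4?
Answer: -1669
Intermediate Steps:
o = -27 (o = -23 - 1*4 = -23 - 4 = -27)
(1266 - 2908) + h(o, -4*(3 - 4)) = (1266 - 2908) - 27 = -1642 - 27 = -1669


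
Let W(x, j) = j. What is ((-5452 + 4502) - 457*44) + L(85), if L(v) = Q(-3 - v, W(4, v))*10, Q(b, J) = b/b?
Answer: -21048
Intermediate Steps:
Q(b, J) = 1
L(v) = 10 (L(v) = 1*10 = 10)
((-5452 + 4502) - 457*44) + L(85) = ((-5452 + 4502) - 457*44) + 10 = (-950 - 20108) + 10 = -21058 + 10 = -21048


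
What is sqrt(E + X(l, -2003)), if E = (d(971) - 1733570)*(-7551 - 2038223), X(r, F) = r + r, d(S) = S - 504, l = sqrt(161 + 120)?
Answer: sqrt(3545537056722 + 2*sqrt(281)) ≈ 1.8830e+6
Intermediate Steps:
l = sqrt(281) ≈ 16.763
d(S) = -504 + S
X(r, F) = 2*r
E = 3545537056722 (E = ((-504 + 971) - 1733570)*(-7551 - 2038223) = (467 - 1733570)*(-2045774) = -1733103*(-2045774) = 3545537056722)
sqrt(E + X(l, -2003)) = sqrt(3545537056722 + 2*sqrt(281))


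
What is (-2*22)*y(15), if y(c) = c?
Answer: -660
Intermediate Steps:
(-2*22)*y(15) = -2*22*15 = -44*15 = -660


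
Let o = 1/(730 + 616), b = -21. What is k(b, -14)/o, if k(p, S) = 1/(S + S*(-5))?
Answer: 673/28 ≈ 24.036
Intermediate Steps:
o = 1/1346 ≈ 0.00074294
k(p, S) = -1/(4*S) (k(p, S) = 1/(S - 5*S) = 1/(-4*S) = -1/(4*S))
k(b, -14)/o = (-¼/(-14))/(1/1346) = -¼*(-1/14)*1346 = (1/56)*1346 = 673/28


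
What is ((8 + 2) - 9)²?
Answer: 1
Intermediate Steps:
((8 + 2) - 9)² = (10 - 9)² = 1² = 1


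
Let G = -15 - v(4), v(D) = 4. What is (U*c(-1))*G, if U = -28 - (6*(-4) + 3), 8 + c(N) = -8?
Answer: -2128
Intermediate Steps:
c(N) = -16 (c(N) = -8 - 8 = -16)
G = -19 (G = -15 - 1*4 = -15 - 4 = -19)
U = -7 (U = -28 - (-24 + 3) = -28 - 1*(-21) = -28 + 21 = -7)
(U*c(-1))*G = -7*(-16)*(-19) = 112*(-19) = -2128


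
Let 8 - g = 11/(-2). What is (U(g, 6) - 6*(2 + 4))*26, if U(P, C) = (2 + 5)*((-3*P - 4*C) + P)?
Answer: -10218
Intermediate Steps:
g = 27/2 (g = 8 - 11/(-2) = 8 - 11*(-1)/2 = 8 - 1*(-11/2) = 8 + 11/2 = 27/2 ≈ 13.500)
U(P, C) = -28*C - 14*P (U(P, C) = 7*((-4*C - 3*P) + P) = 7*(-4*C - 2*P) = -28*C - 14*P)
(U(g, 6) - 6*(2 + 4))*26 = ((-28*6 - 14*27/2) - 6*(2 + 4))*26 = ((-168 - 189) - 6*6)*26 = (-357 - 36)*26 = -393*26 = -10218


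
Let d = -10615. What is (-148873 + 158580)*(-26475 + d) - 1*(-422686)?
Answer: -359609944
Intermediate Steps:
(-148873 + 158580)*(-26475 + d) - 1*(-422686) = (-148873 + 158580)*(-26475 - 10615) - 1*(-422686) = 9707*(-37090) + 422686 = -360032630 + 422686 = -359609944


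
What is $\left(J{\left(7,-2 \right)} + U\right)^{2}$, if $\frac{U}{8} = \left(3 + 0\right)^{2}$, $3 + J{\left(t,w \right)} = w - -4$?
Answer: $5041$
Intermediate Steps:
$J{\left(t,w \right)} = 1 + w$ ($J{\left(t,w \right)} = -3 + \left(w - -4\right) = -3 + \left(w + 4\right) = -3 + \left(4 + w\right) = 1 + w$)
$U = 72$ ($U = 8 \left(3 + 0\right)^{2} = 8 \cdot 3^{2} = 8 \cdot 9 = 72$)
$\left(J{\left(7,-2 \right)} + U\right)^{2} = \left(\left(1 - 2\right) + 72\right)^{2} = \left(-1 + 72\right)^{2} = 71^{2} = 5041$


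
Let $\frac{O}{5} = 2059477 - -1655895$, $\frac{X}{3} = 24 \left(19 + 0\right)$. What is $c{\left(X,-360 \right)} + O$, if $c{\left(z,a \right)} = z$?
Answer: $18578228$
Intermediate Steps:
$X = 1368$ ($X = 3 \cdot 24 \left(19 + 0\right) = 3 \cdot 24 \cdot 19 = 3 \cdot 456 = 1368$)
$O = 18576860$ ($O = 5 \left(2059477 - -1655895\right) = 5 \left(2059477 + 1655895\right) = 5 \cdot 3715372 = 18576860$)
$c{\left(X,-360 \right)} + O = 1368 + 18576860 = 18578228$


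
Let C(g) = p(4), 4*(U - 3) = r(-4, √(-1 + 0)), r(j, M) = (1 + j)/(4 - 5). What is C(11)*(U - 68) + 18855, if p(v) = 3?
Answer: 74649/4 ≈ 18662.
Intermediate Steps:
r(j, M) = -1 - j (r(j, M) = (1 + j)/(-1) = (1 + j)*(-1) = -1 - j)
U = 15/4 (U = 3 + (-1 - 1*(-4))/4 = 3 + (-1 + 4)/4 = 3 + (¼)*3 = 3 + ¾ = 15/4 ≈ 3.7500)
C(g) = 3
C(11)*(U - 68) + 18855 = 3*(15/4 - 68) + 18855 = 3*(-257/4) + 18855 = -771/4 + 18855 = 74649/4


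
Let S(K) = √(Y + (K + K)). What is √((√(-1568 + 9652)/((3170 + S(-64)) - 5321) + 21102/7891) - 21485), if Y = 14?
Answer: √7891*√((364631137983 + 15782*√2021 - 169517033*I*√114)/(-2151 + I*√114))/7891 ≈ 7.0779e-7 - 146.57*I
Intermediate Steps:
S(K) = √(14 + 2*K) (S(K) = √(14 + (K + K)) = √(14 + 2*K))
√((√(-1568 + 9652)/((3170 + S(-64)) - 5321) + 21102/7891) - 21485) = √((√(-1568 + 9652)/((3170 + √(14 + 2*(-64))) - 5321) + 21102/7891) - 21485) = √((√8084/((3170 + √(14 - 128)) - 5321) + 21102*(1/7891)) - 21485) = √(((2*√2021)/((3170 + √(-114)) - 5321) + 21102/7891) - 21485) = √(((2*√2021)/((3170 + I*√114) - 5321) + 21102/7891) - 21485) = √(((2*√2021)/(-2151 + I*√114) + 21102/7891) - 21485) = √((2*√2021/(-2151 + I*√114) + 21102/7891) - 21485) = √((21102/7891 + 2*√2021/(-2151 + I*√114)) - 21485) = √(-169517033/7891 + 2*√2021/(-2151 + I*√114))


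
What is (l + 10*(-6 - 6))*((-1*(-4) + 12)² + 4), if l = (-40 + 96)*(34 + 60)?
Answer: 1337440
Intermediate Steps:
l = 5264 (l = 56*94 = 5264)
(l + 10*(-6 - 6))*((-1*(-4) + 12)² + 4) = (5264 + 10*(-6 - 6))*((-1*(-4) + 12)² + 4) = (5264 + 10*(-12))*((4 + 12)² + 4) = (5264 - 120)*(16² + 4) = 5144*(256 + 4) = 5144*260 = 1337440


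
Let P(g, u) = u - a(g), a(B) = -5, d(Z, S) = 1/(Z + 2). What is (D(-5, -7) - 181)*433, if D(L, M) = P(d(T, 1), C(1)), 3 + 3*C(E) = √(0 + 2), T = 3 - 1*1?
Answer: -76641 + 433*√2/3 ≈ -76437.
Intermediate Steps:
T = 2 (T = 3 - 1 = 2)
d(Z, S) = 1/(2 + Z)
C(E) = -1 + √2/3 (C(E) = -1 + √(0 + 2)/3 = -1 + √2/3)
P(g, u) = 5 + u (P(g, u) = u - 1*(-5) = u + 5 = 5 + u)
D(L, M) = 4 + √2/3 (D(L, M) = 5 + (-1 + √2/3) = 4 + √2/3)
(D(-5, -7) - 181)*433 = ((4 + √2/3) - 181)*433 = (-177 + √2/3)*433 = -76641 + 433*√2/3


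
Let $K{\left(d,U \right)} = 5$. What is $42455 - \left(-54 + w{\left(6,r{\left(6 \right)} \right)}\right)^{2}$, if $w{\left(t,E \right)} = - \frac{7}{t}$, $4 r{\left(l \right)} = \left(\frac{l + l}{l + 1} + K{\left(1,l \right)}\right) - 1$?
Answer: $\frac{1418819}{36} \approx 39412.0$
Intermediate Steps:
$r{\left(l \right)} = 1 + \frac{l}{2 \left(1 + l\right)}$ ($r{\left(l \right)} = \frac{\left(\frac{l + l}{l + 1} + 5\right) - 1}{4} = \frac{\left(\frac{2 l}{1 + l} + 5\right) - 1}{4} = \frac{\left(5 + \frac{2 l}{1 + l}\right) - 1}{4} = \frac{4 + \frac{2 l}{1 + l}}{4} = 1 + \frac{l}{2 \left(1 + l\right)}$)
$42455 - \left(-54 + w{\left(6,r{\left(6 \right)} \right)}\right)^{2} = 42455 - \left(-54 - \frac{7}{6}\right)^{2} = 42455 - \left(- \frac{331}{6}\right)^{2} = 42455 - \frac{109561}{36} = \frac{1418819}{36}$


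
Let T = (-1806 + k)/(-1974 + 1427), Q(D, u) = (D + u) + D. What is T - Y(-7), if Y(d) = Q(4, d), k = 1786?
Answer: -527/547 ≈ -0.96344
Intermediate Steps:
Q(D, u) = u + 2*D
Y(d) = 8 + d (Y(d) = d + 2*4 = d + 8 = 8 + d)
T = 20/547 (T = (-1806 + 1786)/(-1974 + 1427) = -20/(-547) = -20*(-1/547) = 20/547 ≈ 0.036563)
T - Y(-7) = 20/547 - (8 - 7) = 20/547 - 1*1 = 20/547 - 1 = -527/547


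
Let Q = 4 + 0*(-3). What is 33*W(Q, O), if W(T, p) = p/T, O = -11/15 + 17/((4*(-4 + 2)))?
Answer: -3773/160 ≈ -23.581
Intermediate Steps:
O = -343/120 (O = -11*1/15 + 17/((4*(-2))) = -11/15 + 17/(-8) = -11/15 + 17*(-⅛) = -11/15 - 17/8 = -343/120 ≈ -2.8583)
Q = 4 (Q = 4 + 0 = 4)
33*W(Q, O) = 33*(-343/120/4) = 33*(-343/120*¼) = 33*(-343/480) = -3773/160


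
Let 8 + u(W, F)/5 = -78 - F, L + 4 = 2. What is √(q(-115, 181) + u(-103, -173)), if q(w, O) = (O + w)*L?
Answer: √303 ≈ 17.407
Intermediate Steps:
L = -2 (L = -4 + 2 = -2)
q(w, O) = -2*O - 2*w (q(w, O) = (O + w)*(-2) = -2*O - 2*w)
u(W, F) = -430 - 5*F (u(W, F) = -40 + 5*(-78 - F) = -40 + (-390 - 5*F) = -430 - 5*F)
√(q(-115, 181) + u(-103, -173)) = √((-2*181 - 2*(-115)) + (-430 - 5*(-173))) = √((-362 + 230) + (-430 + 865)) = √(-132 + 435) = √303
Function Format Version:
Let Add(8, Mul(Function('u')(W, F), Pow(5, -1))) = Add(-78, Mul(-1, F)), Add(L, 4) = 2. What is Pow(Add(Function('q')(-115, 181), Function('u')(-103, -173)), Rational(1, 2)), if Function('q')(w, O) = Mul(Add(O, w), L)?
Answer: Pow(303, Rational(1, 2)) ≈ 17.407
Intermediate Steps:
L = -2 (L = Add(-4, 2) = -2)
Function('q')(w, O) = Add(Mul(-2, O), Mul(-2, w)) (Function('q')(w, O) = Mul(Add(O, w), -2) = Add(Mul(-2, O), Mul(-2, w)))
Function('u')(W, F) = Add(-430, Mul(-5, F)) (Function('u')(W, F) = Add(-40, Mul(5, Add(-78, Mul(-1, F)))) = Add(-40, Add(-390, Mul(-5, F))) = Add(-430, Mul(-5, F)))
Pow(Add(Function('q')(-115, 181), Function('u')(-103, -173)), Rational(1, 2)) = Pow(Add(Add(Mul(-2, 181), Mul(-2, -115)), Add(-430, Mul(-5, -173))), Rational(1, 2)) = Pow(Add(Add(-362, 230), Add(-430, 865)), Rational(1, 2)) = Pow(Add(-132, 435), Rational(1, 2)) = Pow(303, Rational(1, 2))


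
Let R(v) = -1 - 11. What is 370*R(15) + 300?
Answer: -4140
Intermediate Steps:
R(v) = -12
370*R(15) + 300 = 370*(-12) + 300 = -4440 + 300 = -4140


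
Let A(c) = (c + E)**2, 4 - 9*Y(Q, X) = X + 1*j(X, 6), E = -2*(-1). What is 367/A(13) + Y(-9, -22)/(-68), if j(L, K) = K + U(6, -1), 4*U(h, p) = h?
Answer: 5443/3400 ≈ 1.6009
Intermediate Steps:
U(h, p) = h/4
E = 2
j(L, K) = 3/2 + K (j(L, K) = K + (1/4)*6 = K + 3/2 = 3/2 + K)
Y(Q, X) = -7/18 - X/9 (Y(Q, X) = 4/9 - (X + 1*(3/2 + 6))/9 = 4/9 - (X + 1*(15/2))/9 = 4/9 - (X + 15/2)/9 = 4/9 - (15/2 + X)/9 = 4/9 + (-5/6 - X/9) = -7/18 - X/9)
A(c) = (2 + c)**2 (A(c) = (c + 2)**2 = (2 + c)**2)
367/A(13) + Y(-9, -22)/(-68) = 367/((2 + 13)**2) + (-7/18 - 1/9*(-22))/(-68) = 367/(15**2) + (-7/18 + 22/9)*(-1/68) = 367/225 + (37/18)*(-1/68) = 367*(1/225) - 37/1224 = 367/225 - 37/1224 = 5443/3400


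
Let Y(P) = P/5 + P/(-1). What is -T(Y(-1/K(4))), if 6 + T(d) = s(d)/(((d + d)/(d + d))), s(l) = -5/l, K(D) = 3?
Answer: 99/4 ≈ 24.750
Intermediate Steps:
Y(P) = -4*P/5 (Y(P) = P*(⅕) + P*(-1) = P/5 - P = -4*P/5)
T(d) = -6 - 5/d (T(d) = -6 + (-5/d)/(((d + d)/(d + d))) = -6 + (-5/d)/(((2*d)/((2*d)))) = -6 + (-5/d)/(((2*d)*(1/(2*d)))) = -6 - 5/d/1 = -6 - 5/d*1 = -6 - 5/d)
-T(Y(-1/K(4))) = -(-6 - 5/((-(-4)/(5*3)))) = -(-6 - 5/((-⅘*(-⅓)))) = -(-6 - 5/4/15) = -(-6 - 5*15/4) = -(-6 - 75/4) = -1*(-99/4) = 99/4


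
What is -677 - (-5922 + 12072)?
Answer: -6827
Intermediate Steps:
-677 - (-5922 + 12072) = -677 - 1*6150 = -677 - 6150 = -6827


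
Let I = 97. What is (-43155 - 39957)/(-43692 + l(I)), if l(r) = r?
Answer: 83112/43595 ≈ 1.9065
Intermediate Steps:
(-43155 - 39957)/(-43692 + l(I)) = (-43155 - 39957)/(-43692 + 97) = -83112/(-43595) = -83112*(-1/43595) = 83112/43595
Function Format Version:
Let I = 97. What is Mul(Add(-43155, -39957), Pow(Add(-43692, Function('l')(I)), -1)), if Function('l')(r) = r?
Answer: Rational(83112, 43595) ≈ 1.9065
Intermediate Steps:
Mul(Add(-43155, -39957), Pow(Add(-43692, Function('l')(I)), -1)) = Mul(Add(-43155, -39957), Pow(Add(-43692, 97), -1)) = Mul(-83112, Pow(-43595, -1)) = Mul(-83112, Rational(-1, 43595)) = Rational(83112, 43595)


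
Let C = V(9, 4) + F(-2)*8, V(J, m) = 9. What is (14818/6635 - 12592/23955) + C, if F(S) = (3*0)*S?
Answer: 340378019/31788285 ≈ 10.708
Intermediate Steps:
F(S) = 0 (F(S) = 0*S = 0)
C = 9 (C = 9 + 0*8 = 9 + 0 = 9)
(14818/6635 - 12592/23955) + C = (14818/6635 - 12592/23955) + 9 = 54283454/31788285 + 9 = 340378019/31788285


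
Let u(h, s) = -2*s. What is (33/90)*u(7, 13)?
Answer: -143/15 ≈ -9.5333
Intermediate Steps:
(33/90)*u(7, 13) = (33/90)*(-2*13) = (33*(1/90))*(-26) = (11/30)*(-26) = -143/15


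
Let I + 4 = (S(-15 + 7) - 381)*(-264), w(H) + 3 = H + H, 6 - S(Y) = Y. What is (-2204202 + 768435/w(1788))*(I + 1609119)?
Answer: -4478169908367311/1191 ≈ -3.7600e+12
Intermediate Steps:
S(Y) = 6 - Y
w(H) = -3 + 2*H (w(H) = -3 + (H + H) = -3 + 2*H)
I = 96884 (I = -4 + ((6 - (-15 + 7)) - 381)*(-264) = -4 + ((6 - 1*(-8)) - 381)*(-264) = -4 + ((6 + 8) - 381)*(-264) = -4 + (14 - 381)*(-264) = -4 - 367*(-264) = -4 + 96888 = 96884)
(-2204202 + 768435/w(1788))*(I + 1609119) = (-2204202 + 768435/(-3 + 2*1788))*(96884 + 1609119) = (-2204202 + 768435/(-3 + 3576))*1706003 = (-2204202 + 768435/3573)*1706003 = (-2204202 + 768435*(1/3573))*1706003 = (-2204202 + 256145/1191)*1706003 = -2624948437/1191*1706003 = -4478169908367311/1191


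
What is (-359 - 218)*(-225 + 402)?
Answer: -102129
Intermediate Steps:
(-359 - 218)*(-225 + 402) = -577*177 = -102129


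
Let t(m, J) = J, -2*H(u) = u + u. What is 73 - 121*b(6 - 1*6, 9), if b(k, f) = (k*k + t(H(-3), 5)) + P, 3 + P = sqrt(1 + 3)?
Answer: -411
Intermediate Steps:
H(u) = -u (H(u) = -(u + u)/2 = -u)
P = -1 (P = -3 + sqrt(1 + 3) = -3 + sqrt(4) = -3 + 2 = -1)
b(k, f) = 4 + k**2 (b(k, f) = (k*k + 5) - 1 = (k**2 + 5) - 1 = (5 + k**2) - 1 = 4 + k**2)
73 - 121*b(6 - 1*6, 9) = 73 - 121*(4 + (6 - 1*6)**2) = 73 - 121*(4 + (6 - 6)**2) = 73 - 121*(4 + 0**2) = 73 - 121*(4 + 0) = 73 - 121*4 = 73 - 484 = -411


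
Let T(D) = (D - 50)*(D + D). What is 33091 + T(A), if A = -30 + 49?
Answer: 31913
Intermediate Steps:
A = 19
T(D) = 2*D*(-50 + D) (T(D) = (-50 + D)*(2*D) = 2*D*(-50 + D))
33091 + T(A) = 33091 + 2*19*(-50 + 19) = 33091 + 2*19*(-31) = 33091 - 1178 = 31913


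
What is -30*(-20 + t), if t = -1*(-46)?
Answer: -780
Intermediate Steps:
t = 46
-30*(-20 + t) = -30*(-20 + 46) = -30*26 = -780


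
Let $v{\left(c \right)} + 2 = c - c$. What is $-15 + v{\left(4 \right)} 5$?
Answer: $-25$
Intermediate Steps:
$v{\left(c \right)} = -2$ ($v{\left(c \right)} = -2 + \left(c - c\right) = -2 + 0 = -2$)
$-15 + v{\left(4 \right)} 5 = -15 - 10 = -25$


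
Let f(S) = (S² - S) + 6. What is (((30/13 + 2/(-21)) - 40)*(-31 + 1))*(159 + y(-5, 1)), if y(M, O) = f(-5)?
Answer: 1547400/7 ≈ 2.2106e+5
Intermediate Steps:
f(S) = 6 + S² - S
y(M, O) = 36 (y(M, O) = 6 + (-5)² - 1*(-5) = 6 + 25 + 5 = 36)
(((30/13 + 2/(-21)) - 40)*(-31 + 1))*(159 + y(-5, 1)) = (((30/13 + 2/(-21)) - 40)*(-31 + 1))*(159 + 36) = (((30*(1/13) + 2*(-1/21)) - 40)*(-30))*195 = (((30/13 - 2/21) - 40)*(-30))*195 = ((604/273 - 40)*(-30))*195 = -10316/273*(-30)*195 = (103160/91)*195 = 1547400/7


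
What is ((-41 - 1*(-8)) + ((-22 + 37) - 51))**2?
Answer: 4761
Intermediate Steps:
((-41 - 1*(-8)) + ((-22 + 37) - 51))**2 = ((-41 + 8) + (15 - 51))**2 = (-33 - 36)**2 = (-69)**2 = 4761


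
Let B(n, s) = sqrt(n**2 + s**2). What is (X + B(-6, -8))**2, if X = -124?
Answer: 12996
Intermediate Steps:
(X + B(-6, -8))**2 = (-124 + sqrt((-6)**2 + (-8)**2))**2 = (-124 + sqrt(36 + 64))**2 = (-124 + sqrt(100))**2 = (-124 + 10)**2 = (-114)**2 = 12996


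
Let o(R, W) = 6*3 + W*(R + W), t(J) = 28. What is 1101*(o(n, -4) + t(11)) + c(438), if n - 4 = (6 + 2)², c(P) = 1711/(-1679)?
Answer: -388203301/1679 ≈ -2.3121e+5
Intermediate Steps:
c(P) = -1711/1679 (c(P) = 1711*(-1/1679) = -1711/1679)
n = 68 (n = 4 + (6 + 2)² = 4 + 8² = 4 + 64 = 68)
o(R, W) = 18 + W*(R + W)
1101*(o(n, -4) + t(11)) + c(438) = 1101*((18 + (-4)² + 68*(-4)) + 28) - 1711/1679 = 1101*((18 + 16 - 272) + 28) - 1711/1679 = 1101*(-238 + 28) - 1711/1679 = 1101*(-210) - 1711/1679 = -231210 - 1711/1679 = -388203301/1679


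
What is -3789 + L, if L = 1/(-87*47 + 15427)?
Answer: -42959681/11338 ≈ -3789.0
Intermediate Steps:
L = 1/11338 (L = 1/(-4089 + 15427) = 1/11338 ≈ 8.8199e-5)
-3789 + L = -3789 + 1/11338 = -42959681/11338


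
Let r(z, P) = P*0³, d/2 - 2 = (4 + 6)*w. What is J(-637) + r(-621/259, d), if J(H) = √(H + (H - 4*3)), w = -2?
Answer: I*√1286 ≈ 35.861*I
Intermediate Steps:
d = -36 (d = 4 + 2*((4 + 6)*(-2)) = 4 + 2*(10*(-2)) = 4 + 2*(-20) = 4 - 40 = -36)
r(z, P) = 0 (r(z, P) = P*0 = 0)
J(H) = √(-12 + 2*H) (J(H) = √(H + (H - 12)) = √(H + (-12 + H)) = √(-12 + 2*H))
J(-637) + r(-621/259, d) = √(-12 + 2*(-637)) + 0 = √(-12 - 1274) + 0 = √(-1286) + 0 = I*√1286 + 0 = I*√1286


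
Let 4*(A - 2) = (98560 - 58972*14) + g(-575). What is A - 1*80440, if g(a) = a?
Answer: -1049375/4 ≈ -2.6234e+5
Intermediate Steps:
A = -727615/4 (A = 2 + ((98560 - 58972*14) - 575)/4 = 2 + ((98560 - 1*825608) - 575)/4 = 2 + ((98560 - 825608) - 575)/4 = 2 + (-727048 - 575)/4 = 2 + (¼)*(-727623) = 2 - 727623/4 = -727615/4 ≈ -1.8190e+5)
A - 1*80440 = -727615/4 - 1*80440 = -727615/4 - 80440 = -1049375/4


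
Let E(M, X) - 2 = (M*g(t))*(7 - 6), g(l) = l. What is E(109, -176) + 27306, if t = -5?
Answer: 26763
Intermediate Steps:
E(M, X) = 2 - 5*M (E(M, X) = 2 + (M*(-5))*(7 - 6) = 2 - 5*M*1 = 2 - 5*M)
E(109, -176) + 27306 = (2 - 5*109) + 27306 = (2 - 545) + 27306 = -543 + 27306 = 26763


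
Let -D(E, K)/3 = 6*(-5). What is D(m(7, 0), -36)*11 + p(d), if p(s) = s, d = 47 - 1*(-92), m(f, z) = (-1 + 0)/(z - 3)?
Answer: 1129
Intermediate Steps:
m(f, z) = -1/(-3 + z)
D(E, K) = 90 (D(E, K) = -18*(-5) = -3*(-30) = 90)
d = 139 (d = 47 + 92 = 139)
D(m(7, 0), -36)*11 + p(d) = 90*11 + 139 = 990 + 139 = 1129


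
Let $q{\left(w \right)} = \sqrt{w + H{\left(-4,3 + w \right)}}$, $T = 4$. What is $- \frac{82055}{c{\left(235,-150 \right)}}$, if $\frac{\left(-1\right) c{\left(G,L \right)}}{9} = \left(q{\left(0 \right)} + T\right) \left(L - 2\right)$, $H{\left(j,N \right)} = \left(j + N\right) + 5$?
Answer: $- \frac{82055}{8208} \approx -9.9969$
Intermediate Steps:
$H{\left(j,N \right)} = 5 + N + j$ ($H{\left(j,N \right)} = \left(N + j\right) + 5 = 5 + N + j$)
$q{\left(w \right)} = \sqrt{4 + 2 w}$ ($q{\left(w \right)} = \sqrt{w + \left(5 + \left(3 + w\right) - 4\right)} = \sqrt{w + \left(4 + w\right)} = \sqrt{4 + 2 w}$)
$c{\left(G,L \right)} = 108 - 54 L$ ($c{\left(G,L \right)} = - 9 \left(\sqrt{4 + 2 \cdot 0} + 4\right) \left(L - 2\right) = - 9 \left(\sqrt{4 + 0} + 4\right) \left(L - 2\right) = - 9 \left(\sqrt{4} + 4\right) \left(-2 + L\right) = - 9 \left(2 + 4\right) \left(-2 + L\right) = - 9 \cdot 6 \left(-2 + L\right) = - 9 \left(-12 + 6 L\right) = 108 - 54 L$)
$- \frac{82055}{c{\left(235,-150 \right)}} = - \frac{82055}{108 - -8100} = - \frac{82055}{108 + 8100} = - \frac{82055}{8208}$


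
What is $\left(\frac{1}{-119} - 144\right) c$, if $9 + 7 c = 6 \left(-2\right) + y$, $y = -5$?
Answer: $\frac{445562}{833} \approx 534.89$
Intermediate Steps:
$c = - \frac{26}{7}$ ($c = - \frac{9}{7} + \frac{6 \left(-2\right) - 5}{7} = - \frac{9}{7} + \frac{-12 - 5}{7} = - \frac{9}{7} + \frac{1}{7} \left(-17\right) = - \frac{9}{7} - \frac{17}{7} = - \frac{26}{7} \approx -3.7143$)
$\left(\frac{1}{-119} - 144\right) c = \left(\frac{1}{-119} - 144\right) \left(- \frac{26}{7}\right) = \left(- \frac{1}{119} - 144\right) \left(- \frac{26}{7}\right) = \left(- \frac{17137}{119}\right) \left(- \frac{26}{7}\right) = \frac{445562}{833}$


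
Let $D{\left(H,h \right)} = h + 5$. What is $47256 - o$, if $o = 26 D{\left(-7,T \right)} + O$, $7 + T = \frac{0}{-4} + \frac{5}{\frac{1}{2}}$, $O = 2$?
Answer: $47046$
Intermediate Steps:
$T = 3$ ($T = -7 + \left(\frac{0}{-4} + \frac{5}{\frac{1}{2}}\right) = -7 + \left(0 \left(- \frac{1}{4}\right) + 5 \frac{1}{\frac{1}{2}}\right) = -7 + \left(0 + 5 \cdot 2\right) = -7 + \left(0 + 10\right) = -7 + 10 = 3$)
$D{\left(H,h \right)} = 5 + h$
$o = 210$ ($o = 26 \left(5 + 3\right) + 2 = 26 \cdot 8 + 2 = 208 + 2 = 210$)
$47256 - o = 47256 - 210 = 47046$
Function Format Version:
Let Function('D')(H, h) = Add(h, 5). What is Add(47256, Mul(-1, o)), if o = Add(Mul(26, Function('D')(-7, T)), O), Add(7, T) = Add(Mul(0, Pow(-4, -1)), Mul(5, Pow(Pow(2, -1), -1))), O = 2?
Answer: 47046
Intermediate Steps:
T = 3 (T = Add(-7, Add(Mul(0, Pow(-4, -1)), Mul(5, Pow(Pow(2, -1), -1)))) = Add(-7, Add(Mul(0, Rational(-1, 4)), Mul(5, Pow(Rational(1, 2), -1)))) = Add(-7, Add(0, Mul(5, 2))) = Add(-7, Add(0, 10)) = Add(-7, 10) = 3)
Function('D')(H, h) = Add(5, h)
o = 210 (o = Add(Mul(26, Add(5, 3)), 2) = Add(Mul(26, 8), 2) = Add(208, 2) = 210)
Add(47256, Mul(-1, o)) = Add(47256, Mul(-1, 210)) = Add(47256, -210) = 47046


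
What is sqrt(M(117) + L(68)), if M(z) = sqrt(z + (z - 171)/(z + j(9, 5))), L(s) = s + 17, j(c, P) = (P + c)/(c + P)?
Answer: sqrt(295885 + 354*sqrt(11269))/59 ≈ 9.7875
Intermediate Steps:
j(c, P) = 1 (j(c, P) = (P + c)/(P + c) = 1)
L(s) = 17 + s
M(z) = sqrt(z + (-171 + z)/(1 + z)) (M(z) = sqrt(z + (z - 171)/(z + 1)) = sqrt(z + (-171 + z)/(1 + z)))
sqrt(M(117) + L(68)) = sqrt(sqrt((-171 + 117 + 117*(1 + 117))/(1 + 117)) + (17 + 68)) = sqrt(sqrt((-171 + 117 + 117*118)/118) + 85) = sqrt(sqrt((-171 + 117 + 13806)/118) + 85) = sqrt(sqrt((1/118)*13752) + 85) = sqrt(sqrt(6876/59) + 85) = sqrt(6*sqrt(11269)/59 + 85) = sqrt(85 + 6*sqrt(11269)/59)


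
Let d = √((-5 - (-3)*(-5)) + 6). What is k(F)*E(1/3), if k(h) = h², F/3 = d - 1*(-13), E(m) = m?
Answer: 465 + 78*I*√14 ≈ 465.0 + 291.85*I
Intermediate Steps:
d = I*√14 (d = √((-5 - 1*15) + 6) = √((-5 - 15) + 6) = √(-20 + 6) = √(-14) = I*√14 ≈ 3.7417*I)
F = 39 + 3*I*√14 (F = 3*(I*√14 - 1*(-13)) = 3*(I*√14 + 13) = 3*(13 + I*√14) = 39 + 3*I*√14 ≈ 39.0 + 11.225*I)
k(F)*E(1/3) = (39 + 3*I*√14)²/3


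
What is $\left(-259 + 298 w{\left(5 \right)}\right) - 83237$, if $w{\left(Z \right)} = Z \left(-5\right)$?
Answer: $-90946$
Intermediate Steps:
$w{\left(Z \right)} = - 5 Z$
$\left(-259 + 298 w{\left(5 \right)}\right) - 83237 = \left(-259 + 298 \left(\left(-5\right) 5\right)\right) - 83237 = \left(-259 + 298 \left(-25\right)\right) - 83237 = \left(-259 - 7450\right) - 83237 = -7709 - 83237 = -90946$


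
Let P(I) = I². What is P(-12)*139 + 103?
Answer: 20119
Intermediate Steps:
P(-12)*139 + 103 = (-12)²*139 + 103 = 144*139 + 103 = 20016 + 103 = 20119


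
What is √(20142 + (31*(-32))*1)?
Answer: 5*√766 ≈ 138.38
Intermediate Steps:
√(20142 + (31*(-32))*1) = √(20142 - 992*1) = √(20142 - 992) = √19150 = 5*√766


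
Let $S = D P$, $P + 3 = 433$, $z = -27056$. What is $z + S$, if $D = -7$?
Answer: $-30066$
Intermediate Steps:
$P = 430$ ($P = -3 + 433 = 430$)
$S = -3010$ ($S = \left(-7\right) 430 = -3010$)
$z + S = -27056 - 3010 = -30066$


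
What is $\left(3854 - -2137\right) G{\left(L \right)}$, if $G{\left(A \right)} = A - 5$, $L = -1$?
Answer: $-35946$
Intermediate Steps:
$G{\left(A \right)} = -5 + A$
$\left(3854 - -2137\right) G{\left(L \right)} = \left(3854 - -2137\right) \left(-5 - 1\right) = \left(3854 + 2137\right) \left(-6\right) = 5991 \left(-6\right) = -35946$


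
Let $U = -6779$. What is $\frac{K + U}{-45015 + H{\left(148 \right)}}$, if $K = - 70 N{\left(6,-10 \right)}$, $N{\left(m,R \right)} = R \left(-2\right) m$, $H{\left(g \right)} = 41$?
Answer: $\frac{15179}{44974} \approx 0.33751$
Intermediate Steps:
$N{\left(m,R \right)} = - 2 R m$
$K = -8400$ ($K = - 70 \left(\left(-2\right) \left(-10\right) 6\right) = \left(-70\right) 120 = -8400$)
$\frac{K + U}{-45015 + H{\left(148 \right)}} = \frac{-8400 - 6779}{-45015 + 41} = - \frac{15179}{-44974} = \left(-15179\right) \left(- \frac{1}{44974}\right) = \frac{15179}{44974}$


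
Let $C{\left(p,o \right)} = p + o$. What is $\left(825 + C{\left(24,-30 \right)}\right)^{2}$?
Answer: $670761$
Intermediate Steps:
$C{\left(p,o \right)} = o + p$
$\left(825 + C{\left(24,-30 \right)}\right)^{2} = \left(825 + \left(-30 + 24\right)\right)^{2} = \left(825 - 6\right)^{2} = 819^{2} = 670761$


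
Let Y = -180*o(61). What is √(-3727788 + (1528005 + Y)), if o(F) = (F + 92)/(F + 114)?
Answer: I*√2694926955/35 ≈ 1483.2*I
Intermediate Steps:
o(F) = (92 + F)/(114 + F)
Y = -5508/35 (Y = -180*(92 + 61)/(114 + 61) = -180*153/175 = -5508/35 ≈ -157.37)
√(-3727788 + (1528005 + Y)) = √(-3727788 + (1528005 - 5508/35)) = √(-3727788 + 53474667/35) = √(-76997913/35) = I*√2694926955/35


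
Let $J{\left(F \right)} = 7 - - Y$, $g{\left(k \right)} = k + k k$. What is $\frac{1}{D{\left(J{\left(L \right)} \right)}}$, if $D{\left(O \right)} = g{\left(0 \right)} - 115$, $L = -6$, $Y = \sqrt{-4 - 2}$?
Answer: $- \frac{1}{115} \approx -0.0086956$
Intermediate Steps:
$Y = i \sqrt{6}$ ($Y = \sqrt{-6} = i \sqrt{6} \approx 2.4495 i$)
$g{\left(k \right)} = k + k^{2}$
$J{\left(F \right)} = 7 + i \sqrt{6}$ ($J{\left(F \right)} = 7 - - i \sqrt{6} = 7 + i \sqrt{6}$)
$D{\left(O \right)} = -115$ ($D{\left(O \right)} = 0 \left(1 + 0\right) - 115 = 0 \cdot 1 - 115 = 0 - 115 = -115$)
$\frac{1}{D{\left(J{\left(L \right)} \right)}} = \frac{1}{-115} = - \frac{1}{115}$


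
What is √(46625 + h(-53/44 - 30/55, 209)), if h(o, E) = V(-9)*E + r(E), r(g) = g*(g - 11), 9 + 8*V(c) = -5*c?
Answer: √355790/2 ≈ 298.24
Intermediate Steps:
V(c) = -9/8 - 5*c/8 (V(c) = -9/8 + (-5*c)/8 = -9/8 - 5*c/8)
r(g) = g*(-11 + g)
h(o, E) = 9*E/2 + E*(-11 + E) (h(o, E) = (-9/8 - 5/8*(-9))*E + E*(-11 + E) = (-9/8 + 45/8)*E + E*(-11 + E) = 9*E/2 + E*(-11 + E))
√(46625 + h(-53/44 - 30/55, 209)) = √(46625 + (½)*209*(-13 + 2*209)) = √(46625 + (½)*209*(-13 + 418)) = √(46625 + (½)*209*405) = √(46625 + 84645/2) = √(177895/2) = √355790/2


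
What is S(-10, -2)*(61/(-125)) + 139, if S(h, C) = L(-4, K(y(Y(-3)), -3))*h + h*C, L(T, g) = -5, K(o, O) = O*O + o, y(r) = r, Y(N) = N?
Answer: 2621/25 ≈ 104.84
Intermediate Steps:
K(o, O) = o + O² (K(o, O) = O² + o = o + O²)
S(h, C) = -5*h + C*h (S(h, C) = -5*h + h*C = -5*h + C*h)
S(-10, -2)*(61/(-125)) + 139 = (-10*(-5 - 2))*(61/(-125)) + 139 = (-10*(-7))*(61*(-1/125)) + 139 = 70*(-61/125) + 139 = -854/25 + 139 = 2621/25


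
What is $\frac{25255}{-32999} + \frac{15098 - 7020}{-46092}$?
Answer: $- \frac{715309691}{760494954} \approx -0.94058$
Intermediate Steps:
$\frac{25255}{-32999} + \frac{15098 - 7020}{-46092} = 25255 \left(- \frac{1}{32999}\right) + 8078 \left(- \frac{1}{46092}\right) = - \frac{25255}{32999} - \frac{4039}{23046} = - \frac{715309691}{760494954}$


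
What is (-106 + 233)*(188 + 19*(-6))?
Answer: 9398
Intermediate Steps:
(-106 + 233)*(188 + 19*(-6)) = 127*(188 - 114) = 127*74 = 9398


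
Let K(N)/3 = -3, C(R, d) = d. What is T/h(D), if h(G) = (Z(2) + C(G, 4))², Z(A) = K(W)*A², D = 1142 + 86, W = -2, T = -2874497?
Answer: -2874497/1024 ≈ -2807.1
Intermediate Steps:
D = 1228
K(N) = -9 (K(N) = 3*(-3) = -9)
Z(A) = -9*A²
h(G) = 1024 (h(G) = (-9*2² + 4)² = (-9*4 + 4)² = (-36 + 4)² = (-32)² = 1024)
T/h(D) = -2874497/1024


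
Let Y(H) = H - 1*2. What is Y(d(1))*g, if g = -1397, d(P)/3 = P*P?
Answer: -1397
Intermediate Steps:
d(P) = 3*P² (d(P) = 3*(P*P) = 3*P²)
Y(H) = -2 + H (Y(H) = H - 2 = -2 + H)
Y(d(1))*g = (-2 + 3*1²)*(-1397) = (-2 + 3*1)*(-1397) = (-2 + 3)*(-1397) = 1*(-1397) = -1397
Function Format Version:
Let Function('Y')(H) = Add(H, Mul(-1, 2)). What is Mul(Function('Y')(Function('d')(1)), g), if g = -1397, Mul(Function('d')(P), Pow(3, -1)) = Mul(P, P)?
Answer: -1397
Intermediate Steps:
Function('d')(P) = Mul(3, Pow(P, 2)) (Function('d')(P) = Mul(3, Mul(P, P)) = Mul(3, Pow(P, 2)))
Function('Y')(H) = Add(-2, H) (Function('Y')(H) = Add(H, -2) = Add(-2, H))
Mul(Function('Y')(Function('d')(1)), g) = Mul(Add(-2, Mul(3, Pow(1, 2))), -1397) = Mul(Add(-2, Mul(3, 1)), -1397) = Mul(Add(-2, 3), -1397) = Mul(1, -1397) = -1397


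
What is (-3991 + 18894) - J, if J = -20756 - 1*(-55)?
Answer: 35604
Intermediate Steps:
J = -20701 (J = -20756 + 55 = -20701)
(-3991 + 18894) - J = (-3991 + 18894) - 1*(-20701) = 14903 + 20701 = 35604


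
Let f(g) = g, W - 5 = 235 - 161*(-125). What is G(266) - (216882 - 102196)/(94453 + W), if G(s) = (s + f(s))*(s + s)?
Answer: 1477097043/5219 ≈ 2.8302e+5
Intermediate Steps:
W = 20365 (W = 5 + (235 - 161*(-125)) = 5 + (235 + 20125) = 5 + 20360 = 20365)
G(s) = 4*s² (G(s) = (s + s)*(s + s) = (2*s)*(2*s) = 4*s²)
G(266) - (216882 - 102196)/(94453 + W) = 4*266² - (216882 - 102196)/(94453 + 20365) = 4*70756 - 114686/114818 = 283024 - 114686/114818 = 283024 - 1*5213/5219 = 283024 - 5213/5219 = 1477097043/5219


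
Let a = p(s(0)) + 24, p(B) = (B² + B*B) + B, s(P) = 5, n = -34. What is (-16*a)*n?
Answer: 42976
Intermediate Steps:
p(B) = B + 2*B² (p(B) = (B² + B²) + B = 2*B² + B = B + 2*B²)
a = 79 (a = 5*(1 + 2*5) + 24 = 5*(1 + 10) + 24 = 5*11 + 24 = 55 + 24 = 79)
(-16*a)*n = -16*79*(-34) = -1264*(-34) = 42976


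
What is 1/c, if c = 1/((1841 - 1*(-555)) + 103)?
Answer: 2499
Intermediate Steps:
c = 1/2499 (c = 1/((1841 + 555) + 103) = 1/(2396 + 103) = 1/2499 ≈ 0.00040016)
1/c = 1/(1/2499) = 2499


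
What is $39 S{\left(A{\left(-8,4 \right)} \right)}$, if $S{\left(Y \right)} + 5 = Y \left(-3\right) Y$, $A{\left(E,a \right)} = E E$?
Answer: $-479427$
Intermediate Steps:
$A{\left(E,a \right)} = E^{2}$
$S{\left(Y \right)} = -5 - 3 Y^{2}$ ($S{\left(Y \right)} = -5 + Y \left(-3\right) Y = -5 + - 3 Y Y = -5 - 3 Y^{2}$)
$39 S{\left(A{\left(-8,4 \right)} \right)} = 39 \left(-5 - 3 \left(\left(-8\right)^{2}\right)^{2}\right) = 39 \left(-5 - 3 \cdot 64^{2}\right) = 39 \left(-5 - 12288\right) = 39 \left(-12293\right) = -479427$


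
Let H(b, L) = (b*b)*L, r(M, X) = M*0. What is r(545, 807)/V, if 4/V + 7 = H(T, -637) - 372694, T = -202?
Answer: 0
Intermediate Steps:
r(M, X) = 0
H(b, L) = L*b**2 (H(b, L) = b**2*L = L*b**2)
V = -4/26364849 (V = 4/(-7 + (-637*(-202)**2 - 372694)) = 4/(-7 + (-637*40804 - 372694)) = 4/(-7 + (-25992148 - 372694)) = 4/(-7 - 26364842) = 4/(-26364849) = 4*(-1/26364849) = -4/26364849 ≈ -1.5172e-7)
r(545, 807)/V = 0/(-4/26364849) = 0*(-26364849/4) = 0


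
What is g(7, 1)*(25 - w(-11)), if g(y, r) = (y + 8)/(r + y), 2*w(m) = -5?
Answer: 825/16 ≈ 51.563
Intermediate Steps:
w(m) = -5/2 (w(m) = (1/2)*(-5) = -5/2)
g(y, r) = (8 + y)/(r + y)
g(7, 1)*(25 - w(-11)) = ((8 + 7)/(1 + 7))*(25 - 1*(-5/2)) = (15/8)*(25 + 5/2) = ((1/8)*15)*(55/2) = (15/8)*(55/2) = 825/16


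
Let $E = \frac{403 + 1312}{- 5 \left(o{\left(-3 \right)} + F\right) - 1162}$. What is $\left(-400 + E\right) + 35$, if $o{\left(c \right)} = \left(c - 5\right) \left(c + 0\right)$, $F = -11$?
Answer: $- \frac{449570}{1227} \approx -366.4$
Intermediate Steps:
$o{\left(c \right)} = c \left(-5 + c\right)$ ($o{\left(c \right)} = \left(-5 + c\right) c = c \left(-5 + c\right)$)
$E = - \frac{1715}{1227}$ ($E = \frac{403 + 1312}{- 5 \left(- 3 \left(-5 - 3\right) - 11\right) - 1162} = \frac{1715}{- 5 \left(\left(-3\right) \left(-8\right) - 11\right) - 1162} = \frac{1715}{- 5 \left(24 - 11\right) - 1162} = \frac{1715}{\left(-5\right) 13 - 1162} = \frac{1715}{-65 - 1162} = \frac{1715}{-1227} = 1715 \left(- \frac{1}{1227}\right) = - \frac{1715}{1227} \approx -1.3977$)
$\left(-400 + E\right) + 35 = \left(-400 - \frac{1715}{1227}\right) + 35 = - \frac{492515}{1227} + 35 = - \frac{449570}{1227}$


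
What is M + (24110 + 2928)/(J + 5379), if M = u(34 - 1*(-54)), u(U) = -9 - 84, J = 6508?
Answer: -1078453/11887 ≈ -90.725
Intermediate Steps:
u(U) = -93
M = -93
M + (24110 + 2928)/(J + 5379) = -93 + (24110 + 2928)/(6508 + 5379) = -93 + 27038/11887 = -1078453/11887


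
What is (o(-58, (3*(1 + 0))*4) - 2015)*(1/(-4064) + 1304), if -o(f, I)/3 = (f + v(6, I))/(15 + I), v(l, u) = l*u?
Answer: -32059936265/12192 ≈ -2.6296e+6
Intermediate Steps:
o(f, I) = -3*(f + 6*I)/(15 + I)
(o(-58, (3*(1 + 0))*4) - 2015)*(1/(-4064) + 1304) = (3*(-1*(-58) - 6*3*(1 + 0)*4)/(15 + (3*(1 + 0))*4) - 2015)*(1/(-4064) + 1304) = (3*(58 - 6*3*1*4)/(15 + (3*1)*4) - 2015)*(-1/4064 + 1304) = (3*(58 - 18*4)/(15 + 3*4) - 2015)*(5299455/4064) = (3*(58 - 6*12)/(15 + 12) - 2015)*(5299455/4064) = (3*(58 - 72)/27 - 2015)*(5299455/4064) = (3*(1/27)*(-14) - 2015)*(5299455/4064) = (-14/9 - 2015)*(5299455/4064) = -18149/9*5299455/4064 = -32059936265/12192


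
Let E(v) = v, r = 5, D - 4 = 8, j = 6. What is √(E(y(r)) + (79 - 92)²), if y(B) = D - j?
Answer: 5*√7 ≈ 13.229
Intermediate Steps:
D = 12 (D = 4 + 8 = 12)
y(B) = 6 (y(B) = 12 - 1*6 = 12 - 6 = 6)
√(E(y(r)) + (79 - 92)²) = √(6 + (79 - 92)²) = √(6 + (-13)²) = √(6 + 169) = √175 = 5*√7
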